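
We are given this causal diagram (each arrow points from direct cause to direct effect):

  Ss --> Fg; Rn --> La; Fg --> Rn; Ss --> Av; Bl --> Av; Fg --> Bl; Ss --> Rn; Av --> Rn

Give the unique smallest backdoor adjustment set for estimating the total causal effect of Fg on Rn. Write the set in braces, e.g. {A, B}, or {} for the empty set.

{Ss}

Variables eligible for adjustment (non-descendants of Fg, excluding Fg and Rn): {Ss}.
Backdoor paths from Fg to Rn:
  P1: Fg <- Ss -> Av -> Rn
  P2: Fg <- Ss -> Rn
The empty set is not sufficient: P1 (Fg <- Ss -> Av -> Rn) has no collider blocking it and no conditioned non-collider, so it is open.
Try {Ss}:
  P1: blocked at fork node Ss ∈ conditioning set.
  P2: blocked at fork node Ss ∈ conditioning set.
{Ss} contains no descendant of Fg and blocks every backdoor path.
{Ss} is the unique smallest valid adjustment set.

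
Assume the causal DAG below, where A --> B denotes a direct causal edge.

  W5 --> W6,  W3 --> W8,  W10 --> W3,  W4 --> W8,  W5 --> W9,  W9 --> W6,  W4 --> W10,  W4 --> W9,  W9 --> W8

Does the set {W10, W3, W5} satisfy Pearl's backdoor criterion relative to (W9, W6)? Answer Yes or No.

Backdoor paths from W9 to W6 (paths whose first edge points into W9):
  P1: W9 <- W5 -> W6
Condition 1 (no descendant of W9 in the set): holds — descendants of W9 are {W6, W8}; none are in {W10, W3, W5}.
Condition 2 (every backdoor path blocked by {W10, W3, W5}):
  P1: blocked at fork node W5 ∈ conditioning set.
{W10, W3, W5} satisfies the backdoor criterion.

Yes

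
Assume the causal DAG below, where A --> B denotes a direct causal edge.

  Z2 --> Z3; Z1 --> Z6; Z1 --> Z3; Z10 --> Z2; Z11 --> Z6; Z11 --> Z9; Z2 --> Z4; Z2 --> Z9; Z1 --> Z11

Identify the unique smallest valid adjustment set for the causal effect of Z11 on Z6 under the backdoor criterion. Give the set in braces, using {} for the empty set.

{Z1}

Variables eligible for adjustment (non-descendants of Z11, excluding Z11 and Z6): {Z1, Z10, Z2, Z3, Z4}.
Backdoor paths from Z11 to Z6:
  P1: Z11 <- Z1 -> Z6
The empty set is not sufficient: P1 (Z11 <- Z1 -> Z6) has no collider blocking it and no conditioned non-collider, so it is open.
Try {Z1}:
  P1: blocked at fork node Z1 ∈ conditioning set.
{Z1} contains no descendant of Z11 and blocks every backdoor path.
No other singleton works — e.g. {Z10} leaves P1 open — so {Z1} is the unique smallest valid adjustment set.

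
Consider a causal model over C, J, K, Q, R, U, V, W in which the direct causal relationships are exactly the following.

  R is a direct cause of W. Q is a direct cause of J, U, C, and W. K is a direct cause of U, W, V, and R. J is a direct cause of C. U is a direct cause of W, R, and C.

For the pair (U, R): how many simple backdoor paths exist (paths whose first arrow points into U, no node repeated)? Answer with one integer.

A backdoor path from U to R is any simple undirected path whose first edge points into U (i.e. leaves U via a parent).
Parents of U: {K, Q}.
Enumerating:
  P1: U <- Q -> W <- K -> R
  P2: U <- Q -> W <- R
  P3: U <- K -> R
  P4: U <- K -> W <- R
That exhausts the simple backdoor paths. Count: 4.

4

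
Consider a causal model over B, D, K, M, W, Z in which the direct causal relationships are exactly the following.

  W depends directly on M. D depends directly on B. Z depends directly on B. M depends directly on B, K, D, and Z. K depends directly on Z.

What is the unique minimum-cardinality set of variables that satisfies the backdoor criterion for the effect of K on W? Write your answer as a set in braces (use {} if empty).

{Z}

Variables eligible for adjustment (non-descendants of K, excluding K and W): {B, D, Z}.
Backdoor paths from K to W:
  P1: K <- Z <- B -> D -> M -> W
  P2: K <- Z <- B -> M -> W
  P3: K <- Z -> M -> W
The empty set is not sufficient: P1 (K <- Z <- B -> D -> M -> W) has no collider blocking it and no conditioned non-collider, so it is open.
Try {Z}:
  P1: blocked at chain node Z ∈ conditioning set.
  P2: blocked at chain node Z ∈ conditioning set.
  P3: blocked at fork node Z ∈ conditioning set.
{Z} contains no descendant of K and blocks every backdoor path.
No other singleton works — e.g. {B} leaves P3 open — so {Z} is the unique smallest valid adjustment set.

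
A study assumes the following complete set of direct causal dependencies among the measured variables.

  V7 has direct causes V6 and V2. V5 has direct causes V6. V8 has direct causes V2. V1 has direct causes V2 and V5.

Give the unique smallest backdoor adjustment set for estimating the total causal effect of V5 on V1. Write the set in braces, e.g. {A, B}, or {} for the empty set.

Variables eligible for adjustment (non-descendants of V5, excluding V5 and V1): {V2, V6, V7, V8}.
Backdoor paths from V5 to V1:
  P1: V5 <- V6 -> V7 <- V2 -> V1
Each backdoor path contains an unconditioned collider, so every path is already blocked with the empty conditioning set:
  P1: blocked at collider V7 (neither it nor any descendant is in the conditioning set).
The empty set is therefore the unique smallest valid set.

{}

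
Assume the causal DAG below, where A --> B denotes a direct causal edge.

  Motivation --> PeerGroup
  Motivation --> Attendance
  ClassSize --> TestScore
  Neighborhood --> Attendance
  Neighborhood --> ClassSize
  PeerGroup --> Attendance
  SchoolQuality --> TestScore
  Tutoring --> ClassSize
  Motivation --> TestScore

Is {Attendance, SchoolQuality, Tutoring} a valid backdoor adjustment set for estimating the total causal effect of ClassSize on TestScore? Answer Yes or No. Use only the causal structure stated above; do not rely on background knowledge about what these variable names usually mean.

Backdoor paths from ClassSize to TestScore (paths whose first edge points into ClassSize):
  P1: ClassSize <- Neighborhood -> Attendance <- Motivation -> TestScore
  P2: ClassSize <- Neighborhood -> Attendance <- PeerGroup <- Motivation -> TestScore
Condition 1 (no descendant of ClassSize in the set): holds — descendants of ClassSize are {TestScore}; none are in {Attendance, SchoolQuality, Tutoring}.
Condition 2 (every backdoor path blocked by {Attendance, SchoolQuality, Tutoring}):
  P1: open — collider(s) Attendance are conditioned on (or have a conditioned descendant) and no non-collider on the path is in the set.
  P2: open — collider(s) Attendance are conditioned on (or have a conditioned descendant) and no non-collider on the path is in the set.
{Attendance, SchoolQuality, Tutoring} does not satisfy the backdoor criterion.

No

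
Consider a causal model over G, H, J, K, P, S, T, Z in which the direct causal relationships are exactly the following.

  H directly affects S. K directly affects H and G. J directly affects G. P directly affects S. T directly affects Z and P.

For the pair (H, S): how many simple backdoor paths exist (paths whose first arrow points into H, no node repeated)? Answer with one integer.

A backdoor path from H to S is any simple undirected path whose first edge points into H (i.e. leaves H via a parent).
Parents of H: {K}.
No simple path from any parent of H reaches S without revisiting H, so there are no backdoor paths.

0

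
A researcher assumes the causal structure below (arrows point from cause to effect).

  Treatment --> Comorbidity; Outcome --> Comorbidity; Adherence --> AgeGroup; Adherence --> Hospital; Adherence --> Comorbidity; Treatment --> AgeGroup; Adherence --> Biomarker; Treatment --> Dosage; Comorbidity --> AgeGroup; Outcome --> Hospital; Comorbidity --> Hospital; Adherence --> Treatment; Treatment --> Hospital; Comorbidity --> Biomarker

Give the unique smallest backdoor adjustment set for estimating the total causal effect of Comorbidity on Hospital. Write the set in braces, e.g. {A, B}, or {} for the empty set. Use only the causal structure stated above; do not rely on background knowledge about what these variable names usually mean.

{Adherence, Outcome, Treatment}

Variables eligible for adjustment (non-descendants of Comorbidity, excluding Comorbidity and Hospital): {Adherence, Dosage, Outcome, Treatment}.
Backdoor paths from Comorbidity to Hospital:
  P1: Comorbidity <- Outcome -> Hospital
  P2: Comorbidity <- Adherence -> Treatment -> Hospital
  P3: Comorbidity <- Adherence -> Hospital
  P4: Comorbidity <- Adherence -> AgeGroup <- Treatment -> Hospital
  P5: Comorbidity <- Treatment <- Adherence -> Hospital
  P6: Comorbidity <- Treatment -> Hospital
  P7: Comorbidity <- Treatment -> AgeGroup <- Adherence -> Hospital
The empty set is not sufficient: P1 (Comorbidity <- Outcome -> Hospital) has no collider blocking it and no conditioned non-collider, so it is open.
Try {Adherence, Outcome, Treatment}:
  P1: blocked at fork node Outcome ∈ conditioning set.
  P2: blocked at fork node Adherence ∈ conditioning set.
  P3: blocked at fork node Adherence ∈ conditioning set.
  P4: blocked at fork node Adherence ∈ conditioning set.
  P5: blocked at chain node Treatment ∈ conditioning set.
  P6: blocked at fork node Treatment ∈ conditioning set.
  P7: blocked at fork node Treatment ∈ conditioning set.
{Adherence, Outcome, Treatment} contains no descendant of Comorbidity and blocks every backdoor path.
Every element of {Adherence, Outcome, Treatment} is needed (dropping Adherence leaves P3 open; dropping Outcome leaves P1 open; dropping Treatment leaves P6 open), so no proper subset is valid.
Among all size-3 subsets of the eligible variables, only {Adherence, Outcome, Treatment} blocks every backdoor path, so it is the unique smallest valid adjustment set.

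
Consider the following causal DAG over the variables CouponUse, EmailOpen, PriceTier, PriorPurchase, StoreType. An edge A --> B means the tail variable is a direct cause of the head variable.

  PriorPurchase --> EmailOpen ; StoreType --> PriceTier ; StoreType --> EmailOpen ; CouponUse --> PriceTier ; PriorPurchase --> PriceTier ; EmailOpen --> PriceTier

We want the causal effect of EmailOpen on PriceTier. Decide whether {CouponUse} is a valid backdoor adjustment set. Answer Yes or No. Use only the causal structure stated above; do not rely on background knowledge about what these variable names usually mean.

Backdoor paths from EmailOpen to PriceTier (paths whose first edge points into EmailOpen):
  P1: EmailOpen <- StoreType -> PriceTier
  P2: EmailOpen <- PriorPurchase -> PriceTier
Condition 1 (no descendant of EmailOpen in the set): holds — descendants of EmailOpen are {PriceTier}; none are in {CouponUse}.
Condition 2 (every backdoor path blocked by {CouponUse}):
  P1: open — no interior node is in the conditioning set.
  P2: open — no interior node is in the conditioning set.
{CouponUse} does not satisfy the backdoor criterion.

No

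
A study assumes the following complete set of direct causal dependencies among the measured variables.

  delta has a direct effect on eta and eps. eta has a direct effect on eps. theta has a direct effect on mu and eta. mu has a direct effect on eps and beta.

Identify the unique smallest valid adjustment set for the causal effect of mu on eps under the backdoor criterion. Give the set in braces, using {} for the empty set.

{theta}

Variables eligible for adjustment (non-descendants of mu, excluding mu and eps): {delta, eta, theta}.
Backdoor paths from mu to eps:
  P1: mu <- theta -> eta <- delta -> eps
  P2: mu <- theta -> eta -> eps
The empty set is not sufficient: P2 (mu <- theta -> eta -> eps) has no collider blocking it and no conditioned non-collider, so it is open.
Try {theta}:
  P1: blocked at fork node theta ∈ conditioning set.
  P2: blocked at fork node theta ∈ conditioning set.
{theta} contains no descendant of mu and blocks every backdoor path.
No other singleton works — e.g. {delta} leaves P2 open — so {theta} is the unique smallest valid adjustment set.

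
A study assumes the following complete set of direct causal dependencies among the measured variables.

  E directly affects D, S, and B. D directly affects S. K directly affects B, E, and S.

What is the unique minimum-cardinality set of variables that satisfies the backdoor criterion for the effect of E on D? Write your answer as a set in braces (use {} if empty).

{}

Variables eligible for adjustment (non-descendants of E, excluding E and D): {K}.
Backdoor paths from E to D:
  P1: E <- K -> S <- D
Each backdoor path contains an unconditioned collider, so every path is already blocked with the empty conditioning set:
  P1: blocked at collider S (neither it nor any descendant is in the conditioning set).
The empty set is therefore the unique smallest valid set.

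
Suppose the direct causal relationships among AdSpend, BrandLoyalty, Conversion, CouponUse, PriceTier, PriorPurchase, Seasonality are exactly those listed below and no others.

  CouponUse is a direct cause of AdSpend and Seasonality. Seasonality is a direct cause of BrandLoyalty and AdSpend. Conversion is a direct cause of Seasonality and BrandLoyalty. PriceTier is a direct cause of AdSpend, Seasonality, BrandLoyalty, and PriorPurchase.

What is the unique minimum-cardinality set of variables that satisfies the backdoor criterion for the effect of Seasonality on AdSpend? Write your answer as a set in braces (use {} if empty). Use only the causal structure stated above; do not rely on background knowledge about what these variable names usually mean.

{CouponUse, PriceTier}

Variables eligible for adjustment (non-descendants of Seasonality, excluding Seasonality and AdSpend): {Conversion, CouponUse, PriceTier, PriorPurchase}.
Backdoor paths from Seasonality to AdSpend:
  P1: Seasonality <- PriceTier -> AdSpend
  P2: Seasonality <- CouponUse -> AdSpend
  P3: Seasonality <- Conversion -> BrandLoyalty <- PriceTier -> AdSpend
The empty set is not sufficient: P1 (Seasonality <- PriceTier -> AdSpend) has no collider blocking it and no conditioned non-collider, so it is open.
Try {CouponUse, PriceTier}:
  P1: blocked at fork node PriceTier ∈ conditioning set.
  P2: blocked at fork node CouponUse ∈ conditioning set.
  P3: blocked at collider BrandLoyalty (neither it nor any descendant is in the conditioning set).
{CouponUse, PriceTier} contains no descendant of Seasonality and blocks every backdoor path.
Every element of {CouponUse, PriceTier} is needed (dropping CouponUse leaves P2 open; dropping PriceTier leaves P1 open), so no proper subset is valid.
Among all size-2 subsets of the eligible variables, only {CouponUse, PriceTier} blocks every backdoor path, so it is the unique smallest valid adjustment set.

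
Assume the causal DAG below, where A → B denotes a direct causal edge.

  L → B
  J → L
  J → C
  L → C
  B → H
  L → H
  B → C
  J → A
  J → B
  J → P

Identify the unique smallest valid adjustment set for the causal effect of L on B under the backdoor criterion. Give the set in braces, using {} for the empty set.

Variables eligible for adjustment (non-descendants of L, excluding L and B): {A, J, P}.
Backdoor paths from L to B:
  P1: L <- J -> B
  P2: L <- J -> C <- B
The empty set is not sufficient: P1 (L <- J -> B) has no collider blocking it and no conditioned non-collider, so it is open.
Try {J}:
  P1: blocked at fork node J ∈ conditioning set.
  P2: blocked at fork node J ∈ conditioning set.
{J} contains no descendant of L and blocks every backdoor path.
No other singleton works — e.g. {P} leaves P1 open — so {J} is the unique smallest valid adjustment set.

{J}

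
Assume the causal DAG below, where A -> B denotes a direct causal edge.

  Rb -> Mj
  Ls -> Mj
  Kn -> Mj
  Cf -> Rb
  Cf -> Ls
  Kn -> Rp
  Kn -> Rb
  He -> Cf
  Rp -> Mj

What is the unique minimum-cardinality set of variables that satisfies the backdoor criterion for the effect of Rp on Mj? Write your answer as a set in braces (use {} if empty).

Variables eligible for adjustment (non-descendants of Rp, excluding Rp and Mj): {Cf, He, Kn, Ls, Rb}.
Backdoor paths from Rp to Mj:
  P1: Rp <- Kn -> Rb <- Cf -> Ls -> Mj
  P2: Rp <- Kn -> Rb -> Mj
  P3: Rp <- Kn -> Mj
The empty set is not sufficient: P2 (Rp <- Kn -> Rb -> Mj) has no collider blocking it and no conditioned non-collider, so it is open.
Try {Kn}:
  P1: blocked at fork node Kn ∈ conditioning set.
  P2: blocked at fork node Kn ∈ conditioning set.
  P3: blocked at fork node Kn ∈ conditioning set.
{Kn} contains no descendant of Rp and blocks every backdoor path.
No other singleton works — e.g. {He} leaves P2 open — so {Kn} is the unique smallest valid adjustment set.

{Kn}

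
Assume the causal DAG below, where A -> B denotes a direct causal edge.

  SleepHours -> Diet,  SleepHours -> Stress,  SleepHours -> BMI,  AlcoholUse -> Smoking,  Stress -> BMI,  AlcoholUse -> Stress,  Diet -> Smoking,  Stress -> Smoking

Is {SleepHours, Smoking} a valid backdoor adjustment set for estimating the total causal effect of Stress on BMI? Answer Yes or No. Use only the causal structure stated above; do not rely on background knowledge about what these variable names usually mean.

Backdoor paths from Stress to BMI (paths whose first edge points into Stress):
  P1: Stress <- AlcoholUse -> Smoking <- Diet <- SleepHours -> BMI
  P2: Stress <- SleepHours -> BMI
Condition 1 (no descendant of Stress in the set): FAILS — Smoking is a descendant of Stress.
Condition 2 (every backdoor path blocked by {SleepHours, Smoking}):
  P1: blocked at fork node SleepHours ∈ conditioning set.
  P2: blocked at fork node SleepHours ∈ conditioning set.
{SleepHours, Smoking} does not satisfy the backdoor criterion.

No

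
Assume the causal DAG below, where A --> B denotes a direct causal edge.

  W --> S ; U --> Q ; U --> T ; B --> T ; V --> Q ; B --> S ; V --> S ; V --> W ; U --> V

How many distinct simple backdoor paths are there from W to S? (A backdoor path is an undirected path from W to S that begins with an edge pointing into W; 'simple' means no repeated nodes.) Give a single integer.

A backdoor path from W to S is any simple undirected path whose first edge points into W (i.e. leaves W via a parent).
Parents of W: {V}.
Enumerating:
  P1: W <- V <- U -> T <- B -> S
  P2: W <- V -> S
  P3: W <- V -> Q <- U -> T <- B -> S
That exhausts the simple backdoor paths. Count: 3.

3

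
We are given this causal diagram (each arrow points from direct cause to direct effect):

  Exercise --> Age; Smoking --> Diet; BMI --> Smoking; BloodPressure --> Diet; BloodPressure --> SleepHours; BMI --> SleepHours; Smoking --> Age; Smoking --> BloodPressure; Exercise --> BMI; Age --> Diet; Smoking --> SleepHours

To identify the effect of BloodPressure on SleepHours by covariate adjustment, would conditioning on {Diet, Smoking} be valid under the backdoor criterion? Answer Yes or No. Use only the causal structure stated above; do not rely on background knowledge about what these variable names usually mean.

No

Backdoor paths from BloodPressure to SleepHours (paths whose first edge points into BloodPressure):
  P1: BloodPressure <- Smoking <- BMI -> SleepHours
  P2: BloodPressure <- Smoking -> Age <- Exercise -> BMI -> SleepHours
  P3: BloodPressure <- Smoking -> Diet <- Age <- Exercise -> BMI -> SleepHours
  P4: BloodPressure <- Smoking -> SleepHours
Condition 1 (no descendant of BloodPressure in the set): FAILS — Diet is a descendant of BloodPressure.
Condition 2 (every backdoor path blocked by {Diet, Smoking}):
  P1: blocked at chain node Smoking ∈ conditioning set.
  P2: blocked at fork node Smoking ∈ conditioning set.
  P3: blocked at fork node Smoking ∈ conditioning set.
  P4: blocked at fork node Smoking ∈ conditioning set.
{Diet, Smoking} does not satisfy the backdoor criterion.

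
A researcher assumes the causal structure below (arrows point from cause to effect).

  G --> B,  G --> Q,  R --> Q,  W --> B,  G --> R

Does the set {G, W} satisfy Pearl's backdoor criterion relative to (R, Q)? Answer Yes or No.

Yes

Backdoor paths from R to Q (paths whose first edge points into R):
  P1: R <- G -> Q
Condition 1 (no descendant of R in the set): holds — descendants of R are {Q}; none are in {G, W}.
Condition 2 (every backdoor path blocked by {G, W}):
  P1: blocked at fork node G ∈ conditioning set.
{G, W} satisfies the backdoor criterion.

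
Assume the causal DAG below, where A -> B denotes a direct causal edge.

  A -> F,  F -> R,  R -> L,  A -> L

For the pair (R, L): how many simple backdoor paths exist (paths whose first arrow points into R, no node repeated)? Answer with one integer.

1

A backdoor path from R to L is any simple undirected path whose first edge points into R (i.e. leaves R via a parent).
Parents of R: {F}.
Enumerating:
  P1: R <- F <- A -> L
That exhausts the simple backdoor paths. Count: 1.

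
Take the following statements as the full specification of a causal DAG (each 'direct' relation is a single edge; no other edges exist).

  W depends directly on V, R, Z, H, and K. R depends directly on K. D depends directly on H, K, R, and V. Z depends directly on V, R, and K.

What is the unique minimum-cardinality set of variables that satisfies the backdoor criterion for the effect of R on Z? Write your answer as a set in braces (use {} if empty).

Variables eligible for adjustment (non-descendants of R, excluding R and Z): {H, K, V}.
Backdoor paths from R to Z:
  P1: R <- K -> Z
  P2: R <- K -> W <- V -> Z
  P3: R <- K -> W <- Z
  P4: R <- K -> W <- H -> D <- V -> Z
  P5: R <- K -> D <- V -> Z
  P6: R <- K -> D <- V -> W <- Z
  P7: R <- K -> D <- H -> W <- V -> Z
  P8: R <- K -> D <- H -> W <- Z
The empty set is not sufficient: P1 (R <- K -> Z) has no collider blocking it and no conditioned non-collider, so it is open.
Try {K}:
  P1: blocked at fork node K ∈ conditioning set.
  P2: blocked at fork node K ∈ conditioning set.
  P3: blocked at fork node K ∈ conditioning set.
  P4: blocked at fork node K ∈ conditioning set.
  P5: blocked at fork node K ∈ conditioning set.
  P6: blocked at fork node K ∈ conditioning set.
  P7: blocked at fork node K ∈ conditioning set.
  P8: blocked at fork node K ∈ conditioning set.
{K} contains no descendant of R and blocks every backdoor path.
No other singleton works — e.g. {V} leaves P1 open — so {K} is the unique smallest valid adjustment set.

{K}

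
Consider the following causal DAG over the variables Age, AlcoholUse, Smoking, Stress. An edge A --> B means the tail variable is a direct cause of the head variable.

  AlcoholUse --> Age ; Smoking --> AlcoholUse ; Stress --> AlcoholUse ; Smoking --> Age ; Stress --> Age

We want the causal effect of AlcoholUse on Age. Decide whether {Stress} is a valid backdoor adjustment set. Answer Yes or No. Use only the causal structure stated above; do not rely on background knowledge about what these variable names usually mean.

No

Backdoor paths from AlcoholUse to Age (paths whose first edge points into AlcoholUse):
  P1: AlcoholUse <- Stress -> Age
  P2: AlcoholUse <- Smoking -> Age
Condition 1 (no descendant of AlcoholUse in the set): holds — descendants of AlcoholUse are {Age}; none are in {Stress}.
Condition 2 (every backdoor path blocked by {Stress}):
  P1: blocked at fork node Stress ∈ conditioning set.
  P2: open — no interior node is in the conditioning set.
{Stress} does not satisfy the backdoor criterion.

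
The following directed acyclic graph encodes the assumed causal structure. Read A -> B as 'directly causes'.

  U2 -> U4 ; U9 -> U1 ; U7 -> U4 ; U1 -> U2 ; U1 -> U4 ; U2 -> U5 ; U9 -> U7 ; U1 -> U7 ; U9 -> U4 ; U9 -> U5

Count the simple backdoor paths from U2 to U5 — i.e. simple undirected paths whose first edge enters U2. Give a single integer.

5

A backdoor path from U2 to U5 is any simple undirected path whose first edge points into U2 (i.e. leaves U2 via a parent).
Parents of U2: {U1}.
Enumerating:
  P1: U2 <- U1 <- U9 -> U5
  P2: U2 <- U1 -> U7 <- U9 -> U5
  P3: U2 <- U1 -> U7 -> U4 <- U9 -> U5
  P4: U2 <- U1 -> U4 <- U9 -> U5
  P5: U2 <- U1 -> U4 <- U7 <- U9 -> U5
That exhausts the simple backdoor paths. Count: 5.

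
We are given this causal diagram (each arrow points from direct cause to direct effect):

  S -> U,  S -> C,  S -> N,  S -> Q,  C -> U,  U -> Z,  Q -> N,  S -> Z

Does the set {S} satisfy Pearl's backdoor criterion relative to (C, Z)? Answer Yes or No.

Backdoor paths from C to Z (paths whose first edge points into C):
  P1: C <- S -> U -> Z
  P2: C <- S -> Z
Condition 1 (no descendant of C in the set): holds — descendants of C are {U, Z}; none are in {S}.
Condition 2 (every backdoor path blocked by {S}):
  P1: blocked at fork node S ∈ conditioning set.
  P2: blocked at fork node S ∈ conditioning set.
{S} satisfies the backdoor criterion.

Yes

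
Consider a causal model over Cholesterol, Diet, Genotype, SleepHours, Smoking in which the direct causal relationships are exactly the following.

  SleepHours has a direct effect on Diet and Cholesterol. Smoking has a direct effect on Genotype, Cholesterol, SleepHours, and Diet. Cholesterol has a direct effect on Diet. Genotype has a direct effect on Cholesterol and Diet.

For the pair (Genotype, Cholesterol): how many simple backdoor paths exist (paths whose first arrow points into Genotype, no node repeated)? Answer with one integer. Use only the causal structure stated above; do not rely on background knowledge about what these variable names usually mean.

A backdoor path from Genotype to Cholesterol is any simple undirected path whose first edge points into Genotype (i.e. leaves Genotype via a parent).
Parents of Genotype: {Smoking}.
Enumerating:
  P1: Genotype <- Smoking -> SleepHours -> Cholesterol
  P2: Genotype <- Smoking -> SleepHours -> Diet <- Cholesterol
  P3: Genotype <- Smoking -> Cholesterol
  P4: Genotype <- Smoking -> Diet <- SleepHours -> Cholesterol
  P5: Genotype <- Smoking -> Diet <- Cholesterol
That exhausts the simple backdoor paths. Count: 5.

5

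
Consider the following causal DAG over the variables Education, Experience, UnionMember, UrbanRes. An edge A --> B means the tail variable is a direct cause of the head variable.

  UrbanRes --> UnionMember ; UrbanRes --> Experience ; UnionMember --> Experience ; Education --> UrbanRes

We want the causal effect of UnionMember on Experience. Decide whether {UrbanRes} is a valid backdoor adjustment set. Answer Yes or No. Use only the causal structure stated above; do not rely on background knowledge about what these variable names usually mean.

Yes

Backdoor paths from UnionMember to Experience (paths whose first edge points into UnionMember):
  P1: UnionMember <- UrbanRes -> Experience
Condition 1 (no descendant of UnionMember in the set): holds — descendants of UnionMember are {Experience}; none are in {UrbanRes}.
Condition 2 (every backdoor path blocked by {UrbanRes}):
  P1: blocked at fork node UrbanRes ∈ conditioning set.
{UrbanRes} satisfies the backdoor criterion.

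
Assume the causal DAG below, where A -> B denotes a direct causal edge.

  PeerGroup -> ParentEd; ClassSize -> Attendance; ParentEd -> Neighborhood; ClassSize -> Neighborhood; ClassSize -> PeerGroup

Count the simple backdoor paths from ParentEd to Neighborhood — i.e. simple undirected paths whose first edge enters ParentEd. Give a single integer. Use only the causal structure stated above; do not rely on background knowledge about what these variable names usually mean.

1

A backdoor path from ParentEd to Neighborhood is any simple undirected path whose first edge points into ParentEd (i.e. leaves ParentEd via a parent).
Parents of ParentEd: {PeerGroup}.
Enumerating:
  P1: ParentEd <- PeerGroup <- ClassSize -> Neighborhood
That exhausts the simple backdoor paths. Count: 1.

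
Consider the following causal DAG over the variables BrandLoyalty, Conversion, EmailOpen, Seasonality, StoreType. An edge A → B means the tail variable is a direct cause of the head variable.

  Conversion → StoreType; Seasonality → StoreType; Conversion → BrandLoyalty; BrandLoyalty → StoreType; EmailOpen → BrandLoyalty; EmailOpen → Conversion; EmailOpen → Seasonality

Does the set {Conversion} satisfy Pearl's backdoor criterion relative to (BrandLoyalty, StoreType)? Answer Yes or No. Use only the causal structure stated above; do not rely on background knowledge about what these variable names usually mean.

No

Backdoor paths from BrandLoyalty to StoreType (paths whose first edge points into BrandLoyalty):
  P1: BrandLoyalty <- EmailOpen -> Conversion -> StoreType
  P2: BrandLoyalty <- EmailOpen -> Seasonality -> StoreType
  P3: BrandLoyalty <- Conversion <- EmailOpen -> Seasonality -> StoreType
  P4: BrandLoyalty <- Conversion -> StoreType
Condition 1 (no descendant of BrandLoyalty in the set): holds — descendants of BrandLoyalty are {StoreType}; none are in {Conversion}.
Condition 2 (every backdoor path blocked by {Conversion}):
  P1: blocked at chain node Conversion ∈ conditioning set.
  P2: open — no interior node is in the conditioning set.
  P3: blocked at chain node Conversion ∈ conditioning set.
  P4: blocked at fork node Conversion ∈ conditioning set.
{Conversion} does not satisfy the backdoor criterion.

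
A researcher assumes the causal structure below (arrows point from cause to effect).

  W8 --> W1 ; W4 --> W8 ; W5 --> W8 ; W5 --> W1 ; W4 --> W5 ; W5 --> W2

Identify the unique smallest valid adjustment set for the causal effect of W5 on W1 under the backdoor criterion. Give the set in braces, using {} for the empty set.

{W4}

Variables eligible for adjustment (non-descendants of W5, excluding W5 and W1): {W4}.
Backdoor paths from W5 to W1:
  P1: W5 <- W4 -> W8 -> W1
The empty set is not sufficient: P1 (W5 <- W4 -> W8 -> W1) has no collider blocking it and no conditioned non-collider, so it is open.
Try {W4}:
  P1: blocked at fork node W4 ∈ conditioning set.
{W4} contains no descendant of W5 and blocks every backdoor path.
{W4} is the unique smallest valid adjustment set.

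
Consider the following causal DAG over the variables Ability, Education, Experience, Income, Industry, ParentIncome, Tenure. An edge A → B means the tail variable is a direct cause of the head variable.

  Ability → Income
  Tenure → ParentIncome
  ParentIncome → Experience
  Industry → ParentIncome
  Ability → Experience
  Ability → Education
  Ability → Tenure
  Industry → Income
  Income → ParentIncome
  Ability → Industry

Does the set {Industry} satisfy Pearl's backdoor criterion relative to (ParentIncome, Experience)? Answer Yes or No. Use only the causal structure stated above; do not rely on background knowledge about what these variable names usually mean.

Backdoor paths from ParentIncome to Experience (paths whose first edge points into ParentIncome):
  P1: ParentIncome <- Tenure <- Ability -> Experience
  P2: ParentIncome <- Industry <- Ability -> Experience
  P3: ParentIncome <- Industry -> Income <- Ability -> Experience
  P4: ParentIncome <- Income <- Ability -> Experience
  P5: ParentIncome <- Income <- Industry <- Ability -> Experience
Condition 1 (no descendant of ParentIncome in the set): holds — descendants of ParentIncome are {Experience}; none are in {Industry}.
Condition 2 (every backdoor path blocked by {Industry}):
  P1: open — no interior node is in the conditioning set.
  P2: blocked at chain node Industry ∈ conditioning set.
  P3: blocked at fork node Industry ∈ conditioning set.
  P4: open — no interior node is in the conditioning set.
  P5: blocked at chain node Industry ∈ conditioning set.
{Industry} does not satisfy the backdoor criterion.

No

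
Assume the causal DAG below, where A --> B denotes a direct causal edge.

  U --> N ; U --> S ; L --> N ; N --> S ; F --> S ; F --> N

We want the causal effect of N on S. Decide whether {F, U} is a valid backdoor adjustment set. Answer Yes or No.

Backdoor paths from N to S (paths whose first edge points into N):
  P1: N <- F -> S
  P2: N <- U -> S
Condition 1 (no descendant of N in the set): holds — descendants of N are {S}; none are in {F, U}.
Condition 2 (every backdoor path blocked by {F, U}):
  P1: blocked at fork node F ∈ conditioning set.
  P2: blocked at fork node U ∈ conditioning set.
{F, U} satisfies the backdoor criterion.

Yes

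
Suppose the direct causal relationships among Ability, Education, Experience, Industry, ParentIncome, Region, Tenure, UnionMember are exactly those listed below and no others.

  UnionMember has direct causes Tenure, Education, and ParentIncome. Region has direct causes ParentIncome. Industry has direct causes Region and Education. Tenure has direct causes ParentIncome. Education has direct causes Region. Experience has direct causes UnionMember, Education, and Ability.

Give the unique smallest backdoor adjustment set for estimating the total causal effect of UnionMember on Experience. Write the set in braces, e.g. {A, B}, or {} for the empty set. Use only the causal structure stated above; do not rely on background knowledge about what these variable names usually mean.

{Education}

Variables eligible for adjustment (non-descendants of UnionMember, excluding UnionMember and Experience): {Ability, Education, Industry, ParentIncome, Region, Tenure}.
Backdoor paths from UnionMember to Experience:
  P1: UnionMember <- ParentIncome -> Region -> Education -> Experience
  P2: UnionMember <- ParentIncome -> Region -> Industry <- Education -> Experience
  P3: UnionMember <- Education -> Experience
  P4: UnionMember <- Tenure <- ParentIncome -> Region -> Education -> Experience
  P5: UnionMember <- Tenure <- ParentIncome -> Region -> Industry <- Education -> Experience
The empty set is not sufficient: P1 (UnionMember <- ParentIncome -> Region -> Education -> Experience) has no collider blocking it and no conditioned non-collider, so it is open.
Try {Education}:
  P1: blocked at chain node Education ∈ conditioning set.
  P2: blocked at collider Industry (neither it nor any descendant is in the conditioning set).
  P3: blocked at fork node Education ∈ conditioning set.
  P4: blocked at chain node Education ∈ conditioning set.
  P5: blocked at collider Industry (neither it nor any descendant is in the conditioning set).
{Education} contains no descendant of UnionMember and blocks every backdoor path.
No other singleton works — e.g. {ParentIncome} leaves P3 open — so {Education} is the unique smallest valid adjustment set.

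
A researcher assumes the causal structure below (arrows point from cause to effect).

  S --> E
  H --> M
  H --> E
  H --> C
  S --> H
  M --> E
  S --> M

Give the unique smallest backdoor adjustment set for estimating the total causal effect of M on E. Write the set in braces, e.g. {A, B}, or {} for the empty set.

Variables eligible for adjustment (non-descendants of M, excluding M and E): {C, H, S}.
Backdoor paths from M to E:
  P1: M <- S -> H -> E
  P2: M <- S -> E
  P3: M <- H <- S -> E
  P4: M <- H -> E
The empty set is not sufficient: P1 (M <- S -> H -> E) has no collider blocking it and no conditioned non-collider, so it is open.
Try {H, S}:
  P1: blocked at fork node S ∈ conditioning set.
  P2: blocked at fork node S ∈ conditioning set.
  P3: blocked at chain node H ∈ conditioning set.
  P4: blocked at fork node H ∈ conditioning set.
{H, S} contains no descendant of M and blocks every backdoor path.
Every element of {H, S} is needed (dropping H leaves P4 open; dropping S leaves P2 open), so no proper subset is valid.
Among all size-2 subsets of the eligible variables, only {H, S} blocks every backdoor path, so it is the unique smallest valid adjustment set.

{H, S}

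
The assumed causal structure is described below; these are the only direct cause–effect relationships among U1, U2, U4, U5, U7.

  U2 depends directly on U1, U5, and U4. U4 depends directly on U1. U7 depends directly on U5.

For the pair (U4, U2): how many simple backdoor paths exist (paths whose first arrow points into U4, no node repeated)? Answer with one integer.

1

A backdoor path from U4 to U2 is any simple undirected path whose first edge points into U4 (i.e. leaves U4 via a parent).
Parents of U4: {U1}.
Enumerating:
  P1: U4 <- U1 -> U2
That exhausts the simple backdoor paths. Count: 1.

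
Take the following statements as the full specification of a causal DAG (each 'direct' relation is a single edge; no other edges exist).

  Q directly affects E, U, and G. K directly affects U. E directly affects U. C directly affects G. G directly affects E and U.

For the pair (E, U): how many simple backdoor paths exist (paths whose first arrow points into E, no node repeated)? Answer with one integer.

4

A backdoor path from E to U is any simple undirected path whose first edge points into E (i.e. leaves E via a parent).
Parents of E: {G, Q}.
Enumerating:
  P1: E <- Q -> G -> U
  P2: E <- Q -> U
  P3: E <- G <- Q -> U
  P4: E <- G -> U
That exhausts the simple backdoor paths. Count: 4.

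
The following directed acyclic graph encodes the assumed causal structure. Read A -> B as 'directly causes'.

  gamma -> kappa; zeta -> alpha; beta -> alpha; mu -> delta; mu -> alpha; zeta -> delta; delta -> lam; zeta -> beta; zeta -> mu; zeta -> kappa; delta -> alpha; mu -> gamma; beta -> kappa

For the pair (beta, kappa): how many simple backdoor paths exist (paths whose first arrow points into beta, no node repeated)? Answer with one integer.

A backdoor path from beta to kappa is any simple undirected path whose first edge points into beta (i.e. leaves beta via a parent).
Parents of beta: {zeta}.
Enumerating:
  P1: beta <- zeta -> mu -> gamma -> kappa
  P2: beta <- zeta -> kappa
  P3: beta <- zeta -> delta <- mu -> gamma -> kappa
  P4: beta <- zeta -> delta -> alpha <- mu -> gamma -> kappa
  P5: beta <- zeta -> alpha <- mu -> gamma -> kappa
  P6: beta <- zeta -> alpha <- delta <- mu -> gamma -> kappa
That exhausts the simple backdoor paths. Count: 6.

6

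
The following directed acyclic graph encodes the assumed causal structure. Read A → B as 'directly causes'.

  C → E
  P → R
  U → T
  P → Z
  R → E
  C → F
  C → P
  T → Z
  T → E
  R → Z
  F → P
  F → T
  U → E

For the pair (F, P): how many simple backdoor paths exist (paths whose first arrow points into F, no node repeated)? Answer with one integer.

A backdoor path from F to P is any simple undirected path whose first edge points into F (i.e. leaves F via a parent).
Parents of F: {C}.
Enumerating:
  P1: F <- C -> P
  P2: F <- C -> E <- U -> T -> Z <- P
  P3: F <- C -> E <- U -> T -> Z <- R <- P
  P4: F <- C -> E <- R <- P
  P5: F <- C -> E <- R -> Z <- P
  P6: F <- C -> E <- T -> Z <- P
  P7: F <- C -> E <- T -> Z <- R <- P
That exhausts the simple backdoor paths. Count: 7.

7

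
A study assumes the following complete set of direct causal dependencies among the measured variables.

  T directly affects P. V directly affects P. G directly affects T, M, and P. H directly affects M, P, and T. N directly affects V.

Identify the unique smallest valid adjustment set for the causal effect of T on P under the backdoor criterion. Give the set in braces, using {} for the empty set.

{G, H}

Variables eligible for adjustment (non-descendants of T, excluding T and P): {G, H, M, N, V}.
Backdoor paths from T to P:
  P1: T <- G -> P
  P2: T <- G -> M <- H -> P
  P3: T <- H -> P
  P4: T <- H -> M <- G -> P
The empty set is not sufficient: P1 (T <- G -> P) has no collider blocking it and no conditioned non-collider, so it is open.
Try {G, H}:
  P1: blocked at fork node G ∈ conditioning set.
  P2: blocked at fork node G ∈ conditioning set.
  P3: blocked at fork node H ∈ conditioning set.
  P4: blocked at fork node H ∈ conditioning set.
{G, H} contains no descendant of T and blocks every backdoor path.
Every element of {G, H} is needed (dropping G leaves P1 open; dropping H leaves P3 open), so no proper subset is valid.
Among all size-2 subsets of the eligible variables, only {G, H} blocks every backdoor path, so it is the unique smallest valid adjustment set.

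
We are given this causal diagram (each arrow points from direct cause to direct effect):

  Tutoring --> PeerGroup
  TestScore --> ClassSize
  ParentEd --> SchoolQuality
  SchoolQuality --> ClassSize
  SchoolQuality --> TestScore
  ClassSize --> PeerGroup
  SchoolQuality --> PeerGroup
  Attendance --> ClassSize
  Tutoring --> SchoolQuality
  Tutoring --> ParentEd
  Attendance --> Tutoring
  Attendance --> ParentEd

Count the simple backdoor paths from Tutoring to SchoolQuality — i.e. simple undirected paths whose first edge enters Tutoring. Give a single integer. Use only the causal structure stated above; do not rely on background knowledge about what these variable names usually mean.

A backdoor path from Tutoring to SchoolQuality is any simple undirected path whose first edge points into Tutoring (i.e. leaves Tutoring via a parent).
Parents of Tutoring: {Attendance}.
Enumerating:
  P1: Tutoring <- Attendance -> ParentEd -> SchoolQuality
  P2: Tutoring <- Attendance -> ClassSize <- SchoolQuality
  P3: Tutoring <- Attendance -> ClassSize <- TestScore <- SchoolQuality
  P4: Tutoring <- Attendance -> ClassSize -> PeerGroup <- SchoolQuality
That exhausts the simple backdoor paths. Count: 4.

4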